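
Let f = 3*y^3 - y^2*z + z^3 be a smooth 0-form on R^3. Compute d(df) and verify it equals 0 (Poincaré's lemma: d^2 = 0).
d(df) = 0

Step 1: df = sum_i (∂f/∂x_i) dx_i = (0) dx + (y*(9*y - 2*z)) dy + (-y^2 + 3*z^2) dz.
Step 2: Apply d again. Using the 1-form formula, the coefficient of dx ∧ dy in d(df) is ∂^2 f/∂x ∂y - ∂^2 f/∂y ∂x = (0) - (0) = 0 (equality of mixed partials for smooth f).
Similarly for dx ∧ dz and dy ∧ dz — all coefficients vanish. So d(df) = 0.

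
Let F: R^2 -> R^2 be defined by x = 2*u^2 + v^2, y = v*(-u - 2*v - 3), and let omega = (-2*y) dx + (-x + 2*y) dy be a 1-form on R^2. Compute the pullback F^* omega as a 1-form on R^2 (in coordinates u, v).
F^* omega = (v*(10*u^2 + 18*u*v + 24*u + 5*v^2 + 6*v)) du + (2*u^3 + 10*u^2*v + 6*u^2 + 17*u*v^2 + 12*u*v + 28*v^3 + 51*v^2 + 18*v) dv

Using F^*(f dg) = (f ∘ F) d(g ∘ F), substitute each coordinate x_i by F_i(u, v) in f_i, and replace dx_i by d F_i = (∂F_i/∂u) du + (∂F_i/∂v) dv.
  For the x component: f_1(F) = 2*v*(u + 2*v + 3); d F_1 = (4*u) du + (2*v) dv
  For the y component: f_2(F) = -2*u^2 - 2*u*v - 5*v^2 - 6*v; d F_2 = (-v) du + (-u - 4*v - 3) dv
Combining and collecting du, dv coefficients:
  coeff of du: v*(10*u^2 + 18*u*v + 24*u + 5*v^2 + 6*v)
  coeff of dv: 2*u^3 + 10*u^2*v + 6*u^2 + 17*u*v^2 + 12*u*v + 28*v^3 + 51*v^2 + 18*v
F^* omega = (v*(10*u^2 + 18*u*v + 24*u + 5*v^2 + 6*v)) du + (2*u^3 + 10*u^2*v + 6*u^2 + 17*u*v^2 + 12*u*v + 28*v^3 + 51*v^2 + 18*v) dv.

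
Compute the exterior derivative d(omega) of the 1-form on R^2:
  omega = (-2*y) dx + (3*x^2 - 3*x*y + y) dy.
d(omega) = (6*x - 3*y + 2) dx ∧ dy

For a 1-form omega = sum_i f_i dx_i, the exterior derivative is
  d(omega) = sum_{i < j} (∂f_j/∂x_i - ∂f_i/∂x_j) dx_i ∧ dx_j.
  coefficient of dx ∧ dy: ∂f_2/∂x - ∂f_1/∂y = ∂(3*x^2 - 3*x*y + y)/∂x - ∂(-2*y)/∂y = 6*x - 3*y + 2
Assembling: d(omega) = (6*x - 3*y + 2) dx ∧ dy.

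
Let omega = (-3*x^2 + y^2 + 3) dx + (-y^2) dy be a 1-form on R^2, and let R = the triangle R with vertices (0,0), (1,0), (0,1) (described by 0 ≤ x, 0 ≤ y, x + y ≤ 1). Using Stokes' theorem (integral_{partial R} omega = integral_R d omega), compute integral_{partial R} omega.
integral_(partial R) omega = -1/3

Stokes: integral_partial_R omega = integral_R d omega with d omega = (∂Q/∂x - ∂P/∂y) dx ∧ dy.
  ∂Q/∂x = 0
  ∂P/∂y = 2*y
  integrand = ∂Q/∂x - ∂P/∂y = -2*y.
Integrating over R: integral_0^1 integral_0^{1-x} (-2*y) dy dx = -1/3.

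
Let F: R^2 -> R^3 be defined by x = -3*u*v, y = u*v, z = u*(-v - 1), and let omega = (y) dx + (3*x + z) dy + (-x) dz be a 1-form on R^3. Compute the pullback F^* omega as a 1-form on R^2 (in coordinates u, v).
F^* omega = (4*u*v*(-4*v - 1)) du + (u^2*(-16*v - 1)) dv

Using F^*(f dg) = (f ∘ F) d(g ∘ F), substitute each coordinate x_i by F_i(u, v) in f_i, and replace dx_i by d F_i = (∂F_i/∂u) du + (∂F_i/∂v) dv.
  For the x component: f_1(F) = u*v; d F_1 = (-3*v) du + (-3*u) dv
  For the y component: f_2(F) = u*(-10*v - 1); d F_2 = (v) du + (u) dv
  For the z component: f_3(F) = 3*u*v; d F_3 = (-v - 1) du + (-u) dv
Combining and collecting du, dv coefficients:
  coeff of du: 4*u*v*(-4*v - 1)
  coeff of dv: u^2*(-16*v - 1)
F^* omega = (4*u*v*(-4*v - 1)) du + (u^2*(-16*v - 1)) dv.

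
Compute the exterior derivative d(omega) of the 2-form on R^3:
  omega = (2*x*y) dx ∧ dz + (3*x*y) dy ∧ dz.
d(omega) = (-2*x + 3*y) dx ∧ dy ∧ dz

For a 2-form omega = sum_{i<j} g_{ij} dx_i ∧ dx_j, the exterior derivative is
  d(omega) = sum_{i<j} d(g_{ij}) ∧ dx_i ∧ dx_j = sum_{i<j, k} (∂g_{ij}/∂x_k) dx_k ∧ dx_i ∧ dx_j.
Expand each term, using dx_k ∧ dx_i ∧ dx_j = sgn(permutation) dx_{(a)} ∧ dx_{(b)} ∧ dx_{(c)} with (a < b < c) sorted:
  d(2*x*y) includes (∂/∂y)(2*x*y) dy = (2*x) dy, which multiplied by dx ∧ dz gives (-2*x) dx ∧ dy ∧ dz
  d(3*x*y) includes (∂/∂x)(3*x*y) dx = (3*y) dx, which multiplied by dy ∧ dz gives (3*y) dx ∧ dy ∧ dz
Collecting like 3-forms: d(omega) = (-2*x + 3*y) dx ∧ dy ∧ dz.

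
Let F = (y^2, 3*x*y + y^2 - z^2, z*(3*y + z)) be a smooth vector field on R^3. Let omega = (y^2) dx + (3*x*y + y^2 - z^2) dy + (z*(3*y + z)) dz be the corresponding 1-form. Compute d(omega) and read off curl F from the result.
d(omega) = (5*z) dy ∧ dz + (0) dz ∧ dx + (y) dx ∧ dy; curl F = (5*z, 0, y)

d omega = sum_{i<j} (∂f_j/∂x_i - ∂f_i/∂x_j) dx_i ∧ dx_j. Under the identification (dy ∧ dz, dz ∧ dx, dx ∧ dy) ↔ (e_x, e_y, e_z), the coefficients are exactly the components of curl F. Compute:
  ∂R/∂y - ∂Q/∂z = (3*z) - (-2*z) = 5*z
  ∂P/∂z - ∂R/∂x = (0) - (0) = 0
  ∂Q/∂x - ∂P/∂y = (3*y) - (2*y) = y.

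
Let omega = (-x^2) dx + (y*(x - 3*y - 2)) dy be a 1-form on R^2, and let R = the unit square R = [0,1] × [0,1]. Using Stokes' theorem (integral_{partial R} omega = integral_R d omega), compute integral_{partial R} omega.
integral_(partial R) omega = 1/2

Stokes: integral_partial_R omega = integral_R d omega with d omega = (∂Q/∂x - ∂P/∂y) dx ∧ dy.
  ∂Q/∂x = y
  ∂P/∂y = 0
  integrand = ∂Q/∂x - ∂P/∂y = y.
Integrating over R: integral_0^1 integral_0^1 (y) dx dy = 1/2.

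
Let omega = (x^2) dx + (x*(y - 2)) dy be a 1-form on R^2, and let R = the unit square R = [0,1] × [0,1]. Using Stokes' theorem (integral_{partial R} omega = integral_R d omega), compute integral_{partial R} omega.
integral_(partial R) omega = -3/2

Stokes: integral_partial_R omega = integral_R d omega with d omega = (∂Q/∂x - ∂P/∂y) dx ∧ dy.
  ∂Q/∂x = y - 2
  ∂P/∂y = 0
  integrand = ∂Q/∂x - ∂P/∂y = y - 2.
Integrating over R: integral_0^1 integral_0^1 (y - 2) dx dy = -3/2.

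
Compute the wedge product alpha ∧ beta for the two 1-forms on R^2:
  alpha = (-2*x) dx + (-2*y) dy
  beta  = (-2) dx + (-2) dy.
alpha ∧ beta = (4*x - 4*y) dx ∧ dy

Distribute the wedge, using dx_i ∧ dx_j = -dx_j ∧ dx_i and dx_i ∧ dx_i = 0. For each pair (i, j) with i < j, the coefficient of dx_i ∧ dx_j in alpha ∧ beta is (alpha_i * beta_j - alpha_j * beta_i). Collecting: alpha ∧ beta = (4*x - 4*y) dx ∧ dy.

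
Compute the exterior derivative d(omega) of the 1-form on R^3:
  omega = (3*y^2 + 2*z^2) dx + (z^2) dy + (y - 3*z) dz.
d(omega) = (-6*y) dx ∧ dy + (-4*z) dx ∧ dz + (1 - 2*z) dy ∧ dz

For a 1-form omega = sum_i f_i dx_i, the exterior derivative is
  d(omega) = sum_{i < j} (∂f_j/∂x_i - ∂f_i/∂x_j) dx_i ∧ dx_j.
  coefficient of dx ∧ dy: ∂f_2/∂x - ∂f_1/∂y = ∂(z^2)/∂x - ∂(3*y^2 + 2*z^2)/∂y = -6*y
  coefficient of dx ∧ dz: ∂f_3/∂x - ∂f_1/∂z = ∂(y - 3*z)/∂x - ∂(3*y^2 + 2*z^2)/∂z = -4*z
  coefficient of dy ∧ dz: ∂f_3/∂y - ∂f_2/∂z = ∂(y - 3*z)/∂y - ∂(z^2)/∂z = 1 - 2*z
Assembling: d(omega) = (-6*y) dx ∧ dy + (-4*z) dx ∧ dz + (1 - 2*z) dy ∧ dz.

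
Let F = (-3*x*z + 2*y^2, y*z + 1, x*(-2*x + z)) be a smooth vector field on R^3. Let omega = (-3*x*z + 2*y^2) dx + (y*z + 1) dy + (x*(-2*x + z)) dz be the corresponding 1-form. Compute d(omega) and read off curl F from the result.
d(omega) = (-y) dy ∧ dz + (x - z) dz ∧ dx + (-4*y) dx ∧ dy; curl F = (-y, x - z, -4*y)

d omega = sum_{i<j} (∂f_j/∂x_i - ∂f_i/∂x_j) dx_i ∧ dx_j. Under the identification (dy ∧ dz, dz ∧ dx, dx ∧ dy) ↔ (e_x, e_y, e_z), the coefficients are exactly the components of curl F. Compute:
  ∂R/∂y - ∂Q/∂z = (0) - (y) = -y
  ∂P/∂z - ∂R/∂x = (-3*x) - (-4*x + z) = x - z
  ∂Q/∂x - ∂P/∂y = (0) - (4*y) = -4*y.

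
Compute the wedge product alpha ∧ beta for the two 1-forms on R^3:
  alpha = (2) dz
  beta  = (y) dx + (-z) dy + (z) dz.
alpha ∧ beta = (-2*y) dx ∧ dz + (2*z) dy ∧ dz

Distribute the wedge, using dx_i ∧ dx_j = -dx_j ∧ dx_i and dx_i ∧ dx_i = 0. For each pair (i, j) with i < j, the coefficient of dx_i ∧ dx_j in alpha ∧ beta is (alpha_i * beta_j - alpha_j * beta_i). Collecting: alpha ∧ beta = (-2*y) dx ∧ dz + (2*z) dy ∧ dz.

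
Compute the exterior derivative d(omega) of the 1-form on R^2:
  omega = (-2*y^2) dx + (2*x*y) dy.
d(omega) = (6*y) dx ∧ dy

For a 1-form omega = sum_i f_i dx_i, the exterior derivative is
  d(omega) = sum_{i < j} (∂f_j/∂x_i - ∂f_i/∂x_j) dx_i ∧ dx_j.
  coefficient of dx ∧ dy: ∂f_2/∂x - ∂f_1/∂y = ∂(2*x*y)/∂x - ∂(-2*y^2)/∂y = 6*y
Assembling: d(omega) = (6*y) dx ∧ dy.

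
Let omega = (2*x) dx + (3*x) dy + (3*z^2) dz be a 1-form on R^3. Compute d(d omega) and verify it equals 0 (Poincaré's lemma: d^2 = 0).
d(d omega) = 0

Step 1: d omega = sum_{i<j} (∂f_j/∂x_i - ∂f_i/∂x_j) dx_i ∧ dx_j:
  coeff of dx ∧ dy: 3
  coeff of dx ∧ dz: 0
  coeff of dy ∧ dz: 0
Step 2: Apply d again to each 2-form coefficient. The only possible 3-form in R^3 is dx ∧ dy ∧ dz, with coefficient
  ∂(coeff of dy∧dz)/∂x - ∂(coeff of dx∧dz)/∂y + ∂(coeff of dx∧dy)/∂z
  = ∂/∂x (0) - ∂/∂y (0) + ∂/∂z (3).
Each of these terms simplifies to sums of mixed partials that cancel in pairs. The result is 0 (by equality of mixed partials for smooth functions — Schwarz / Clairaut).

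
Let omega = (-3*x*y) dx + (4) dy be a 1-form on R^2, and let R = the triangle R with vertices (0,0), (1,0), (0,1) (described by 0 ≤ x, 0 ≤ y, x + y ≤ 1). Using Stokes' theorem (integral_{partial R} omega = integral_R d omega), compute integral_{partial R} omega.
integral_(partial R) omega = 1/2

Stokes: integral_partial_R omega = integral_R d omega with d omega = (∂Q/∂x - ∂P/∂y) dx ∧ dy.
  ∂Q/∂x = 0
  ∂P/∂y = -3*x
  integrand = ∂Q/∂x - ∂P/∂y = 3*x.
Integrating over R: integral_0^1 integral_0^{1-x} (3*x) dy dx = 1/2.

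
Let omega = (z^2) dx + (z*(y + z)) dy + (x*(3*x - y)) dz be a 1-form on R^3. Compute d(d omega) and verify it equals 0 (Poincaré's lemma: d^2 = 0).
d(d omega) = 0

Step 1: d omega = sum_{i<j} (∂f_j/∂x_i - ∂f_i/∂x_j) dx_i ∧ dx_j:
  coeff of dx ∧ dy: 0
  coeff of dx ∧ dz: 6*x - y - 2*z
  coeff of dy ∧ dz: -x - y - 2*z
Step 2: Apply d again to each 2-form coefficient. The only possible 3-form in R^3 is dx ∧ dy ∧ dz, with coefficient
  ∂(coeff of dy∧dz)/∂x - ∂(coeff of dx∧dz)/∂y + ∂(coeff of dx∧dy)/∂z
  = ∂/∂x (-x - y - 2*z) - ∂/∂y (6*x - y - 2*z) + ∂/∂z (0).
Each of these terms simplifies to sums of mixed partials that cancel in pairs. The result is 0 (by equality of mixed partials for smooth functions — Schwarz / Clairaut).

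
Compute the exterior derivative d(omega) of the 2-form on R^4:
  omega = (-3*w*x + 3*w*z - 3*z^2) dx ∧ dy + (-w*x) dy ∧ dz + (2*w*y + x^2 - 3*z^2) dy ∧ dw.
d(omega) = (2*w - 6*z) dx ∧ dy ∧ dz + (-x + 3*z) dx ∧ dy ∧ dw + (-x + 6*z) dy ∧ dz ∧ dw

For a 2-form omega = sum_{i<j} g_{ij} dx_i ∧ dx_j, the exterior derivative is
  d(omega) = sum_{i<j} d(g_{ij}) ∧ dx_i ∧ dx_j = sum_{i<j, k} (∂g_{ij}/∂x_k) dx_k ∧ dx_i ∧ dx_j.
Expand each term, using dx_k ∧ dx_i ∧ dx_j = sgn(permutation) dx_{(a)} ∧ dx_{(b)} ∧ dx_{(c)} with (a < b < c) sorted:
  d(-3*w*x + 3*w*z - 3*z^2) includes (∂/∂z)(-3*w*x + 3*w*z - 3*z^2) dz = (3*w - 6*z) dz, which multiplied by dx ∧ dy gives (3*w - 6*z) dx ∧ dy ∧ dz
  d(-3*w*x + 3*w*z - 3*z^2) includes (∂/∂w)(-3*w*x + 3*w*z - 3*z^2) dw = (-3*x + 3*z) dw, which multiplied by dx ∧ dy gives (-3*x + 3*z) dx ∧ dy ∧ dw
  d(-w*x) includes (∂/∂x)(-w*x) dx = (-w) dx, which multiplied by dy ∧ dz gives (-w) dx ∧ dy ∧ dz
  d(-w*x) includes (∂/∂w)(-w*x) dw = (-x) dw, which multiplied by dy ∧ dz gives (-x) dy ∧ dz ∧ dw
  d(2*w*y + x^2 - 3*z^2) includes (∂/∂x)(2*w*y + x^2 - 3*z^2) dx = (2*x) dx, which multiplied by dy ∧ dw gives (2*x) dx ∧ dy ∧ dw
  d(2*w*y + x^2 - 3*z^2) includes (∂/∂z)(2*w*y + x^2 - 3*z^2) dz = (-6*z) dz, which multiplied by dy ∧ dw gives (6*z) dy ∧ dz ∧ dw
Collecting like 3-forms: d(omega) = (2*w - 6*z) dx ∧ dy ∧ dz + (-x + 3*z) dx ∧ dy ∧ dw + (-x + 6*z) dy ∧ dz ∧ dw.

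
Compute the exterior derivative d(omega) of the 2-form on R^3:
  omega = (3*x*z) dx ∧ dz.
d(omega) = 0

For a 2-form omega = sum_{i<j} g_{ij} dx_i ∧ dx_j, the exterior derivative is
  d(omega) = sum_{i<j} d(g_{ij}) ∧ dx_i ∧ dx_j = sum_{i<j, k} (∂g_{ij}/∂x_k) dx_k ∧ dx_i ∧ dx_j.
Expand each term, using dx_k ∧ dx_i ∧ dx_j = sgn(permutation) dx_{(a)} ∧ dx_{(b)} ∧ dx_{(c)} with (a < b < c) sorted:

Collecting like 3-forms: d(omega) = 0.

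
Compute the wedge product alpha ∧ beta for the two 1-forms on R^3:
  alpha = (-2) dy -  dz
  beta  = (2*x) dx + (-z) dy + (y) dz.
alpha ∧ beta = (4*x) dx ∧ dy + (-2*y - z) dy ∧ dz + (2*x) dx ∧ dz

Distribute the wedge, using dx_i ∧ dx_j = -dx_j ∧ dx_i and dx_i ∧ dx_i = 0. For each pair (i, j) with i < j, the coefficient of dx_i ∧ dx_j in alpha ∧ beta is (alpha_i * beta_j - alpha_j * beta_i). Collecting: alpha ∧ beta = (4*x) dx ∧ dy + (-2*y - z) dy ∧ dz + (2*x) dx ∧ dz.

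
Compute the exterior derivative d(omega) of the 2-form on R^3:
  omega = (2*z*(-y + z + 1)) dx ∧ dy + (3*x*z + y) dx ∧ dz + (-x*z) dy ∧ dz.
d(omega) = (-2*y + 3*z + 1) dx ∧ dy ∧ dz

For a 2-form omega = sum_{i<j} g_{ij} dx_i ∧ dx_j, the exterior derivative is
  d(omega) = sum_{i<j} d(g_{ij}) ∧ dx_i ∧ dx_j = sum_{i<j, k} (∂g_{ij}/∂x_k) dx_k ∧ dx_i ∧ dx_j.
Expand each term, using dx_k ∧ dx_i ∧ dx_j = sgn(permutation) dx_{(a)} ∧ dx_{(b)} ∧ dx_{(c)} with (a < b < c) sorted:
  d(2*z*(-y + z + 1)) includes (∂/∂z)(2*z*(-y + z + 1)) dz = (-2*y + 4*z + 2) dz, which multiplied by dx ∧ dy gives (-2*y + 4*z + 2) dx ∧ dy ∧ dz
  d(3*x*z + y) includes (∂/∂y)(3*x*z + y) dy = (1) dy, which multiplied by dx ∧ dz gives (-1) dx ∧ dy ∧ dz
  d(-x*z) includes (∂/∂x)(-x*z) dx = (-z) dx, which multiplied by dy ∧ dz gives (-z) dx ∧ dy ∧ dz
Collecting like 3-forms: d(omega) = (-2*y + 3*z + 1) dx ∧ dy ∧ dz.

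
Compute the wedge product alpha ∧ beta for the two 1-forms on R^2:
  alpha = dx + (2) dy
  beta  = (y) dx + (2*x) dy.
alpha ∧ beta = (2*x - 2*y) dx ∧ dy

Distribute the wedge, using dx_i ∧ dx_j = -dx_j ∧ dx_i and dx_i ∧ dx_i = 0. For each pair (i, j) with i < j, the coefficient of dx_i ∧ dx_j in alpha ∧ beta is (alpha_i * beta_j - alpha_j * beta_i). Collecting: alpha ∧ beta = (2*x - 2*y) dx ∧ dy.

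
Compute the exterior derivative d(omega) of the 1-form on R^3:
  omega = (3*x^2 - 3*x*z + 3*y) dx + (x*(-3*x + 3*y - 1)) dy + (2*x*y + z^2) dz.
d(omega) = (-6*x + 3*y - 4) dx ∧ dy + (3*x + 2*y) dx ∧ dz + (2*x) dy ∧ dz

For a 1-form omega = sum_i f_i dx_i, the exterior derivative is
  d(omega) = sum_{i < j} (∂f_j/∂x_i - ∂f_i/∂x_j) dx_i ∧ dx_j.
  coefficient of dx ∧ dy: ∂f_2/∂x - ∂f_1/∂y = ∂(x*(-3*x + 3*y - 1))/∂x - ∂(3*x^2 - 3*x*z + 3*y)/∂y = -6*x + 3*y - 4
  coefficient of dx ∧ dz: ∂f_3/∂x - ∂f_1/∂z = ∂(2*x*y + z^2)/∂x - ∂(3*x^2 - 3*x*z + 3*y)/∂z = 3*x + 2*y
  coefficient of dy ∧ dz: ∂f_3/∂y - ∂f_2/∂z = ∂(2*x*y + z^2)/∂y - ∂(x*(-3*x + 3*y - 1))/∂z = 2*x
Assembling: d(omega) = (-6*x + 3*y - 4) dx ∧ dy + (3*x + 2*y) dx ∧ dz + (2*x) dy ∧ dz.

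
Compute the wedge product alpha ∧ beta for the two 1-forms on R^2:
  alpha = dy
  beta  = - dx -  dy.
alpha ∧ beta = (1) dx ∧ dy

Distribute the wedge, using dx_i ∧ dx_j = -dx_j ∧ dx_i and dx_i ∧ dx_i = 0. For each pair (i, j) with i < j, the coefficient of dx_i ∧ dx_j in alpha ∧ beta is (alpha_i * beta_j - alpha_j * beta_i). Collecting: alpha ∧ beta = (1) dx ∧ dy.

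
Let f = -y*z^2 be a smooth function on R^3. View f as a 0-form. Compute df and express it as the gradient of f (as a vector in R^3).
df = (0) dx + (-z^2) dy + (-2*y*z) dz; grad f = (0, -z^2, -2*y*z)

For a 0-form f, d f = (∂f/∂x) dx + (∂f/∂y) dy + (∂f/∂z) dz. The components of the vector representation are exactly the entries of grad f in Cartesian coordinates:
  ∂f/∂x = 0
  ∂f/∂y = -z^2
  ∂f/∂z = -2*y*z.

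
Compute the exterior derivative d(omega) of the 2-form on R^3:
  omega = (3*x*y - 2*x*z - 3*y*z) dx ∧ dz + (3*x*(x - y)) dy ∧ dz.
d(omega) = (3*x - 3*y + 3*z) dx ∧ dy ∧ dz

For a 2-form omega = sum_{i<j} g_{ij} dx_i ∧ dx_j, the exterior derivative is
  d(omega) = sum_{i<j} d(g_{ij}) ∧ dx_i ∧ dx_j = sum_{i<j, k} (∂g_{ij}/∂x_k) dx_k ∧ dx_i ∧ dx_j.
Expand each term, using dx_k ∧ dx_i ∧ dx_j = sgn(permutation) dx_{(a)} ∧ dx_{(b)} ∧ dx_{(c)} with (a < b < c) sorted:
  d(3*x*y - 2*x*z - 3*y*z) includes (∂/∂y)(3*x*y - 2*x*z - 3*y*z) dy = (3*x - 3*z) dy, which multiplied by dx ∧ dz gives (-3*x + 3*z) dx ∧ dy ∧ dz
  d(3*x*(x - y)) includes (∂/∂x)(3*x*(x - y)) dx = (6*x - 3*y) dx, which multiplied by dy ∧ dz gives (6*x - 3*y) dx ∧ dy ∧ dz
Collecting like 3-forms: d(omega) = (3*x - 3*y + 3*z) dx ∧ dy ∧ dz.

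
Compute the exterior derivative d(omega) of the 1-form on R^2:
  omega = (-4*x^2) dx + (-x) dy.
d(omega) = (-1) dx ∧ dy

For a 1-form omega = sum_i f_i dx_i, the exterior derivative is
  d(omega) = sum_{i < j} (∂f_j/∂x_i - ∂f_i/∂x_j) dx_i ∧ dx_j.
  coefficient of dx ∧ dy: ∂f_2/∂x - ∂f_1/∂y = ∂(-x)/∂x - ∂(-4*x^2)/∂y = -1
Assembling: d(omega) = (-1) dx ∧ dy.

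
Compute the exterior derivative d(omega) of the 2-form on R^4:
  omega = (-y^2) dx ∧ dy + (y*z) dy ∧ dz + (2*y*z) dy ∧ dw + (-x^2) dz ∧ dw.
d(omega) = (-2*y) dy ∧ dz ∧ dw + (-2*x) dx ∧ dz ∧ dw

For a 2-form omega = sum_{i<j} g_{ij} dx_i ∧ dx_j, the exterior derivative is
  d(omega) = sum_{i<j} d(g_{ij}) ∧ dx_i ∧ dx_j = sum_{i<j, k} (∂g_{ij}/∂x_k) dx_k ∧ dx_i ∧ dx_j.
Expand each term, using dx_k ∧ dx_i ∧ dx_j = sgn(permutation) dx_{(a)} ∧ dx_{(b)} ∧ dx_{(c)} with (a < b < c) sorted:
  d(2*y*z) includes (∂/∂z)(2*y*z) dz = (2*y) dz, which multiplied by dy ∧ dw gives (-2*y) dy ∧ dz ∧ dw
  d(-x^2) includes (∂/∂x)(-x^2) dx = (-2*x) dx, which multiplied by dz ∧ dw gives (-2*x) dx ∧ dz ∧ dw
Collecting like 3-forms: d(omega) = (-2*y) dy ∧ dz ∧ dw + (-2*x) dx ∧ dz ∧ dw.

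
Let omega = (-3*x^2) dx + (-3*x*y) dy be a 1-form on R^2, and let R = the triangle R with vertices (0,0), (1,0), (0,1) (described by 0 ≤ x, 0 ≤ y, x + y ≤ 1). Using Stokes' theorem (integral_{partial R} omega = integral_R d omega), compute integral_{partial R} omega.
integral_(partial R) omega = -1/2

Stokes: integral_partial_R omega = integral_R d omega with d omega = (∂Q/∂x - ∂P/∂y) dx ∧ dy.
  ∂Q/∂x = -3*y
  ∂P/∂y = 0
  integrand = ∂Q/∂x - ∂P/∂y = -3*y.
Integrating over R: integral_0^1 integral_0^{1-x} (-3*y) dy dx = -1/2.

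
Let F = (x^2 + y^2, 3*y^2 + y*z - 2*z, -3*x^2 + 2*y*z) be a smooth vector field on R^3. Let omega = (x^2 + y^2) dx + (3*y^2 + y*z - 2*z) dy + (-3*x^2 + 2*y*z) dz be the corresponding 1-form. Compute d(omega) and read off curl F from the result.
d(omega) = (-y + 2*z + 2) dy ∧ dz + (6*x) dz ∧ dx + (-2*y) dx ∧ dy; curl F = (-y + 2*z + 2, 6*x, -2*y)

d omega = sum_{i<j} (∂f_j/∂x_i - ∂f_i/∂x_j) dx_i ∧ dx_j. Under the identification (dy ∧ dz, dz ∧ dx, dx ∧ dy) ↔ (e_x, e_y, e_z), the coefficients are exactly the components of curl F. Compute:
  ∂R/∂y - ∂Q/∂z = (2*z) - (y - 2) = -y + 2*z + 2
  ∂P/∂z - ∂R/∂x = (0) - (-6*x) = 6*x
  ∂Q/∂x - ∂P/∂y = (0) - (2*y) = -2*y.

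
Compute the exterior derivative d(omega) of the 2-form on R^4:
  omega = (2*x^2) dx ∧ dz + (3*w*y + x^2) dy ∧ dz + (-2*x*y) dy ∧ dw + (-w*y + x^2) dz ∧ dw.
d(omega) = (2*x) dx ∧ dy ∧ dz + (-w + 3*y) dy ∧ dz ∧ dw + (-2*y) dx ∧ dy ∧ dw + (2*x) dx ∧ dz ∧ dw

For a 2-form omega = sum_{i<j} g_{ij} dx_i ∧ dx_j, the exterior derivative is
  d(omega) = sum_{i<j} d(g_{ij}) ∧ dx_i ∧ dx_j = sum_{i<j, k} (∂g_{ij}/∂x_k) dx_k ∧ dx_i ∧ dx_j.
Expand each term, using dx_k ∧ dx_i ∧ dx_j = sgn(permutation) dx_{(a)} ∧ dx_{(b)} ∧ dx_{(c)} with (a < b < c) sorted:
  d(3*w*y + x^2) includes (∂/∂x)(3*w*y + x^2) dx = (2*x) dx, which multiplied by dy ∧ dz gives (2*x) dx ∧ dy ∧ dz
  d(3*w*y + x^2) includes (∂/∂w)(3*w*y + x^2) dw = (3*y) dw, which multiplied by dy ∧ dz gives (3*y) dy ∧ dz ∧ dw
  d(-2*x*y) includes (∂/∂x)(-2*x*y) dx = (-2*y) dx, which multiplied by dy ∧ dw gives (-2*y) dx ∧ dy ∧ dw
  d(-w*y + x^2) includes (∂/∂x)(-w*y + x^2) dx = (2*x) dx, which multiplied by dz ∧ dw gives (2*x) dx ∧ dz ∧ dw
  d(-w*y + x^2) includes (∂/∂y)(-w*y + x^2) dy = (-w) dy, which multiplied by dz ∧ dw gives (-w) dy ∧ dz ∧ dw
Collecting like 3-forms: d(omega) = (2*x) dx ∧ dy ∧ dz + (-w + 3*y) dy ∧ dz ∧ dw + (-2*y) dx ∧ dy ∧ dw + (2*x) dx ∧ dz ∧ dw.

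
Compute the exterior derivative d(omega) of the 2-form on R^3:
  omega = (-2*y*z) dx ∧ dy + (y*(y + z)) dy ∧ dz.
d(omega) = (-2*y) dx ∧ dy ∧ dz

For a 2-form omega = sum_{i<j} g_{ij} dx_i ∧ dx_j, the exterior derivative is
  d(omega) = sum_{i<j} d(g_{ij}) ∧ dx_i ∧ dx_j = sum_{i<j, k} (∂g_{ij}/∂x_k) dx_k ∧ dx_i ∧ dx_j.
Expand each term, using dx_k ∧ dx_i ∧ dx_j = sgn(permutation) dx_{(a)} ∧ dx_{(b)} ∧ dx_{(c)} with (a < b < c) sorted:
  d(-2*y*z) includes (∂/∂z)(-2*y*z) dz = (-2*y) dz, which multiplied by dx ∧ dy gives (-2*y) dx ∧ dy ∧ dz
Collecting like 3-forms: d(omega) = (-2*y) dx ∧ dy ∧ dz.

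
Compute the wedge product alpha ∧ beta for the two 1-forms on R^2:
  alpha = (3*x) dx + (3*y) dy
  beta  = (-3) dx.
alpha ∧ beta = (9*y) dx ∧ dy

Distribute the wedge, using dx_i ∧ dx_j = -dx_j ∧ dx_i and dx_i ∧ dx_i = 0. For each pair (i, j) with i < j, the coefficient of dx_i ∧ dx_j in alpha ∧ beta is (alpha_i * beta_j - alpha_j * beta_i). Collecting: alpha ∧ beta = (9*y) dx ∧ dy.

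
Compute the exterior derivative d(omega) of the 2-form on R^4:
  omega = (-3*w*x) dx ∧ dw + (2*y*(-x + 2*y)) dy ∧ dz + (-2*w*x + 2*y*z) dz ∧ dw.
d(omega) = (-2*y) dx ∧ dy ∧ dz + (-2*w) dx ∧ dz ∧ dw + (2*z) dy ∧ dz ∧ dw

For a 2-form omega = sum_{i<j} g_{ij} dx_i ∧ dx_j, the exterior derivative is
  d(omega) = sum_{i<j} d(g_{ij}) ∧ dx_i ∧ dx_j = sum_{i<j, k} (∂g_{ij}/∂x_k) dx_k ∧ dx_i ∧ dx_j.
Expand each term, using dx_k ∧ dx_i ∧ dx_j = sgn(permutation) dx_{(a)} ∧ dx_{(b)} ∧ dx_{(c)} with (a < b < c) sorted:
  d(2*y*(-x + 2*y)) includes (∂/∂x)(2*y*(-x + 2*y)) dx = (-2*y) dx, which multiplied by dy ∧ dz gives (-2*y) dx ∧ dy ∧ dz
  d(-2*w*x + 2*y*z) includes (∂/∂x)(-2*w*x + 2*y*z) dx = (-2*w) dx, which multiplied by dz ∧ dw gives (-2*w) dx ∧ dz ∧ dw
  d(-2*w*x + 2*y*z) includes (∂/∂y)(-2*w*x + 2*y*z) dy = (2*z) dy, which multiplied by dz ∧ dw gives (2*z) dy ∧ dz ∧ dw
Collecting like 3-forms: d(omega) = (-2*y) dx ∧ dy ∧ dz + (-2*w) dx ∧ dz ∧ dw + (2*z) dy ∧ dz ∧ dw.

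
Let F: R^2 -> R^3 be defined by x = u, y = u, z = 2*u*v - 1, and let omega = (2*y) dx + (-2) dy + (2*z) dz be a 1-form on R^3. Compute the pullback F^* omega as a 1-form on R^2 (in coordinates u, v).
F^* omega = (8*u*v^2 + 2*u - 4*v - 2) du + (4*u*(2*u*v - 1)) dv

Using F^*(f dg) = (f ∘ F) d(g ∘ F), substitute each coordinate x_i by F_i(u, v) in f_i, and replace dx_i by d F_i = (∂F_i/∂u) du + (∂F_i/∂v) dv.
  For the x component: f_1(F) = 2*u; d F_1 = (1) du + (0) dv
  For the y component: f_2(F) = -2; d F_2 = (1) du + (0) dv
  For the z component: f_3(F) = 4*u*v - 2; d F_3 = (2*v) du + (2*u) dv
Combining and collecting du, dv coefficients:
  coeff of du: 8*u*v^2 + 2*u - 4*v - 2
  coeff of dv: 4*u*(2*u*v - 1)
F^* omega = (8*u*v^2 + 2*u - 4*v - 2) du + (4*u*(2*u*v - 1)) dv.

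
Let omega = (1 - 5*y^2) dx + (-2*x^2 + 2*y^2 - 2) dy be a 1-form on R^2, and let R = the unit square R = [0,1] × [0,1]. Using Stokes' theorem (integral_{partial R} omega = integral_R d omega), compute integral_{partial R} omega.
integral_(partial R) omega = 3

Stokes: integral_partial_R omega = integral_R d omega with d omega = (∂Q/∂x - ∂P/∂y) dx ∧ dy.
  ∂Q/∂x = -4*x
  ∂P/∂y = -10*y
  integrand = ∂Q/∂x - ∂P/∂y = -4*x + 10*y.
Integrating over R: integral_0^1 integral_0^1 (-4*x + 10*y) dx dy = 3.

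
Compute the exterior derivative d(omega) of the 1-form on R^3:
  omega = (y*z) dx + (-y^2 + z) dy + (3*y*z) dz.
d(omega) = (-z) dx ∧ dy + (-y) dx ∧ dz + (3*z - 1) dy ∧ dz

For a 1-form omega = sum_i f_i dx_i, the exterior derivative is
  d(omega) = sum_{i < j} (∂f_j/∂x_i - ∂f_i/∂x_j) dx_i ∧ dx_j.
  coefficient of dx ∧ dy: ∂f_2/∂x - ∂f_1/∂y = ∂(-y^2 + z)/∂x - ∂(y*z)/∂y = -z
  coefficient of dx ∧ dz: ∂f_3/∂x - ∂f_1/∂z = ∂(3*y*z)/∂x - ∂(y*z)/∂z = -y
  coefficient of dy ∧ dz: ∂f_3/∂y - ∂f_2/∂z = ∂(3*y*z)/∂y - ∂(-y^2 + z)/∂z = 3*z - 1
Assembling: d(omega) = (-z) dx ∧ dy + (-y) dx ∧ dz + (3*z - 1) dy ∧ dz.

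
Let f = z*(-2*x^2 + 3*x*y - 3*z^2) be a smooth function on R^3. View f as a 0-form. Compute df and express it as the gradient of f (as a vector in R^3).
df = (z*(-4*x + 3*y)) dx + (3*x*z) dy + (-2*x^2 + 3*x*y - 9*z^2) dz; grad f = (z*(-4*x + 3*y), 3*x*z, -2*x^2 + 3*x*y - 9*z^2)

For a 0-form f, d f = (∂f/∂x) dx + (∂f/∂y) dy + (∂f/∂z) dz. The components of the vector representation are exactly the entries of grad f in Cartesian coordinates:
  ∂f/∂x = z*(-4*x + 3*y)
  ∂f/∂y = 3*x*z
  ∂f/∂z = -2*x^2 + 3*x*y - 9*z^2.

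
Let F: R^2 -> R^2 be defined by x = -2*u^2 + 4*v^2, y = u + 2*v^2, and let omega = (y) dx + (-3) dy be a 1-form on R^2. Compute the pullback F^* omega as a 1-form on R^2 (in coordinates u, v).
F^* omega = (-4*u^2 - 8*u*v^2 - 3) du + (4*v*(2*u + 4*v^2 - 3)) dv

Using F^*(f dg) = (f ∘ F) d(g ∘ F), substitute each coordinate x_i by F_i(u, v) in f_i, and replace dx_i by d F_i = (∂F_i/∂u) du + (∂F_i/∂v) dv.
  For the x component: f_1(F) = u + 2*v^2; d F_1 = (-4*u) du + (8*v) dv
  For the y component: f_2(F) = -3; d F_2 = (1) du + (4*v) dv
Combining and collecting du, dv coefficients:
  coeff of du: -4*u^2 - 8*u*v^2 - 3
  coeff of dv: 4*v*(2*u + 4*v^2 - 3)
F^* omega = (-4*u^2 - 8*u*v^2 - 3) du + (4*v*(2*u + 4*v^2 - 3)) dv.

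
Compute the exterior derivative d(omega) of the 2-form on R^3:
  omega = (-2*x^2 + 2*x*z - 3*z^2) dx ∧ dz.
d(omega) = 0

For a 2-form omega = sum_{i<j} g_{ij} dx_i ∧ dx_j, the exterior derivative is
  d(omega) = sum_{i<j} d(g_{ij}) ∧ dx_i ∧ dx_j = sum_{i<j, k} (∂g_{ij}/∂x_k) dx_k ∧ dx_i ∧ dx_j.
Expand each term, using dx_k ∧ dx_i ∧ dx_j = sgn(permutation) dx_{(a)} ∧ dx_{(b)} ∧ dx_{(c)} with (a < b < c) sorted:

Collecting like 3-forms: d(omega) = 0.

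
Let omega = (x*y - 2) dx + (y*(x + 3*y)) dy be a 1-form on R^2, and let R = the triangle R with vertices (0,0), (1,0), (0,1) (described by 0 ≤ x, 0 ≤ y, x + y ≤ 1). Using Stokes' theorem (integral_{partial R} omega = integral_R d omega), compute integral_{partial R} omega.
integral_(partial R) omega = 0

Stokes: integral_partial_R omega = integral_R d omega with d omega = (∂Q/∂x - ∂P/∂y) dx ∧ dy.
  ∂Q/∂x = y
  ∂P/∂y = x
  integrand = ∂Q/∂x - ∂P/∂y = -x + y.
Integrating over R: integral_0^1 integral_0^{1-x} (-x + y) dy dx = 0.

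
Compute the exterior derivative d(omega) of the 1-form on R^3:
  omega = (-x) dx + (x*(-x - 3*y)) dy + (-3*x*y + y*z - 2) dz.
d(omega) = (-2*x - 3*y) dx ∧ dy + (-3*y) dx ∧ dz + (-3*x + z) dy ∧ dz

For a 1-form omega = sum_i f_i dx_i, the exterior derivative is
  d(omega) = sum_{i < j} (∂f_j/∂x_i - ∂f_i/∂x_j) dx_i ∧ dx_j.
  coefficient of dx ∧ dy: ∂f_2/∂x - ∂f_1/∂y = ∂(x*(-x - 3*y))/∂x - ∂(-x)/∂y = -2*x - 3*y
  coefficient of dx ∧ dz: ∂f_3/∂x - ∂f_1/∂z = ∂(-3*x*y + y*z - 2)/∂x - ∂(-x)/∂z = -3*y
  coefficient of dy ∧ dz: ∂f_3/∂y - ∂f_2/∂z = ∂(-3*x*y + y*z - 2)/∂y - ∂(x*(-x - 3*y))/∂z = -3*x + z
Assembling: d(omega) = (-2*x - 3*y) dx ∧ dy + (-3*y) dx ∧ dz + (-3*x + z) dy ∧ dz.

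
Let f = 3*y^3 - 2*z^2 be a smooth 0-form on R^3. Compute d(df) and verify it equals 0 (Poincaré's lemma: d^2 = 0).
d(df) = 0

Step 1: df = sum_i (∂f/∂x_i) dx_i = (0) dx + (9*y^2) dy + (-4*z) dz.
Step 2: Apply d again. Using the 1-form formula, the coefficient of dx ∧ dy in d(df) is ∂^2 f/∂x ∂y - ∂^2 f/∂y ∂x = (0) - (0) = 0 (equality of mixed partials for smooth f).
Similarly for dx ∧ dz and dy ∧ dz — all coefficients vanish. So d(df) = 0.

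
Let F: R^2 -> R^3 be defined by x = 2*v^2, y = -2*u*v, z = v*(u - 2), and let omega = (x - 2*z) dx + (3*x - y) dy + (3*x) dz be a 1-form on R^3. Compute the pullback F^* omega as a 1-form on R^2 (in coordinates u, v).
F^* omega = (v^2*(-4*u - 6*v)) du + (2*v*(-2*u^2 - 7*u*v + 4*v^2 + 2*v)) dv

Using F^*(f dg) = (f ∘ F) d(g ∘ F), substitute each coordinate x_i by F_i(u, v) in f_i, and replace dx_i by d F_i = (∂F_i/∂u) du + (∂F_i/∂v) dv.
  For the x component: f_1(F) = 2*v*(-u + v + 2); d F_1 = (0) du + (4*v) dv
  For the y component: f_2(F) = 2*v*(u + 3*v); d F_2 = (-2*v) du + (-2*u) dv
  For the z component: f_3(F) = 6*v^2; d F_3 = (v) du + (u - 2) dv
Combining and collecting du, dv coefficients:
  coeff of du: v^2*(-4*u - 6*v)
  coeff of dv: 2*v*(-2*u^2 - 7*u*v + 4*v^2 + 2*v)
F^* omega = (v^2*(-4*u - 6*v)) du + (2*v*(-2*u^2 - 7*u*v + 4*v^2 + 2*v)) dv.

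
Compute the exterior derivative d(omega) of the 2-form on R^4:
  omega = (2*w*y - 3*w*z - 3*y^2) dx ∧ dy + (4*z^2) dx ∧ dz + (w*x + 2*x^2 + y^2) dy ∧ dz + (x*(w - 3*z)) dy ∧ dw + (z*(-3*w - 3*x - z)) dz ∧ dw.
d(omega) = (-2*w + 4*x) dx ∧ dy ∧ dz + (w + 2*y - 6*z) dx ∧ dy ∧ dw + (4*x) dy ∧ dz ∧ dw + (-3*z) dx ∧ dz ∧ dw

For a 2-form omega = sum_{i<j} g_{ij} dx_i ∧ dx_j, the exterior derivative is
  d(omega) = sum_{i<j} d(g_{ij}) ∧ dx_i ∧ dx_j = sum_{i<j, k} (∂g_{ij}/∂x_k) dx_k ∧ dx_i ∧ dx_j.
Expand each term, using dx_k ∧ dx_i ∧ dx_j = sgn(permutation) dx_{(a)} ∧ dx_{(b)} ∧ dx_{(c)} with (a < b < c) sorted:
  d(2*w*y - 3*w*z - 3*y^2) includes (∂/∂z)(2*w*y - 3*w*z - 3*y^2) dz = (-3*w) dz, which multiplied by dx ∧ dy gives (-3*w) dx ∧ dy ∧ dz
  d(2*w*y - 3*w*z - 3*y^2) includes (∂/∂w)(2*w*y - 3*w*z - 3*y^2) dw = (2*y - 3*z) dw, which multiplied by dx ∧ dy gives (2*y - 3*z) dx ∧ dy ∧ dw
  d(w*x + 2*x^2 + y^2) includes (∂/∂x)(w*x + 2*x^2 + y^2) dx = (w + 4*x) dx, which multiplied by dy ∧ dz gives (w + 4*x) dx ∧ dy ∧ dz
  d(w*x + 2*x^2 + y^2) includes (∂/∂w)(w*x + 2*x^2 + y^2) dw = (x) dw, which multiplied by dy ∧ dz gives (x) dy ∧ dz ∧ dw
  d(x*(w - 3*z)) includes (∂/∂x)(x*(w - 3*z)) dx = (w - 3*z) dx, which multiplied by dy ∧ dw gives (w - 3*z) dx ∧ dy ∧ dw
  d(x*(w - 3*z)) includes (∂/∂z)(x*(w - 3*z)) dz = (-3*x) dz, which multiplied by dy ∧ dw gives (3*x) dy ∧ dz ∧ dw
  d(z*(-3*w - 3*x - z)) includes (∂/∂x)(z*(-3*w - 3*x - z)) dx = (-3*z) dx, which multiplied by dz ∧ dw gives (-3*z) dx ∧ dz ∧ dw
Collecting like 3-forms: d(omega) = (-2*w + 4*x) dx ∧ dy ∧ dz + (w + 2*y - 6*z) dx ∧ dy ∧ dw + (4*x) dy ∧ dz ∧ dw + (-3*z) dx ∧ dz ∧ dw.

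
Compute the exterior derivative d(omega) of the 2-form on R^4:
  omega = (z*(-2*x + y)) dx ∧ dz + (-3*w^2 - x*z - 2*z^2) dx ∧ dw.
d(omega) = (-z) dx ∧ dy ∧ dz + (x + 4*z) dx ∧ dz ∧ dw

For a 2-form omega = sum_{i<j} g_{ij} dx_i ∧ dx_j, the exterior derivative is
  d(omega) = sum_{i<j} d(g_{ij}) ∧ dx_i ∧ dx_j = sum_{i<j, k} (∂g_{ij}/∂x_k) dx_k ∧ dx_i ∧ dx_j.
Expand each term, using dx_k ∧ dx_i ∧ dx_j = sgn(permutation) dx_{(a)} ∧ dx_{(b)} ∧ dx_{(c)} with (a < b < c) sorted:
  d(z*(-2*x + y)) includes (∂/∂y)(z*(-2*x + y)) dy = (z) dy, which multiplied by dx ∧ dz gives (-z) dx ∧ dy ∧ dz
  d(-3*w^2 - x*z - 2*z^2) includes (∂/∂z)(-3*w^2 - x*z - 2*z^2) dz = (-x - 4*z) dz, which multiplied by dx ∧ dw gives (x + 4*z) dx ∧ dz ∧ dw
Collecting like 3-forms: d(omega) = (-z) dx ∧ dy ∧ dz + (x + 4*z) dx ∧ dz ∧ dw.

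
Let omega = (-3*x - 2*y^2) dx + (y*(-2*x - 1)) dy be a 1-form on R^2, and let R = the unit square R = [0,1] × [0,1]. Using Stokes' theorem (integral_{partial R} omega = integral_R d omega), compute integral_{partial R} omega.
integral_(partial R) omega = 1

Stokes: integral_partial_R omega = integral_R d omega with d omega = (∂Q/∂x - ∂P/∂y) dx ∧ dy.
  ∂Q/∂x = -2*y
  ∂P/∂y = -4*y
  integrand = ∂Q/∂x - ∂P/∂y = 2*y.
Integrating over R: integral_0^1 integral_0^1 (2*y) dx dy = 1.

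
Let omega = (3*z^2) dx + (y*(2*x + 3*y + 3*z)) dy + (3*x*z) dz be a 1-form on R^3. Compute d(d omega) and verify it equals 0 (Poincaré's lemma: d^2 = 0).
d(d omega) = 0

Step 1: d omega = sum_{i<j} (∂f_j/∂x_i - ∂f_i/∂x_j) dx_i ∧ dx_j:
  coeff of dx ∧ dy: 2*y
  coeff of dx ∧ dz: -3*z
  coeff of dy ∧ dz: -3*y
Step 2: Apply d again to each 2-form coefficient. The only possible 3-form in R^3 is dx ∧ dy ∧ dz, with coefficient
  ∂(coeff of dy∧dz)/∂x - ∂(coeff of dx∧dz)/∂y + ∂(coeff of dx∧dy)/∂z
  = ∂/∂x (-3*y) - ∂/∂y (-3*z) + ∂/∂z (2*y).
Each of these terms simplifies to sums of mixed partials that cancel in pairs. The result is 0 (by equality of mixed partials for smooth functions — Schwarz / Clairaut).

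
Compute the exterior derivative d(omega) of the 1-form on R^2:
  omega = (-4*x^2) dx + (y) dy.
d(omega) = 0

For a 1-form omega = sum_i f_i dx_i, the exterior derivative is
  d(omega) = sum_{i < j} (∂f_j/∂x_i - ∂f_i/∂x_j) dx_i ∧ dx_j.

Assembling: d(omega) = 0.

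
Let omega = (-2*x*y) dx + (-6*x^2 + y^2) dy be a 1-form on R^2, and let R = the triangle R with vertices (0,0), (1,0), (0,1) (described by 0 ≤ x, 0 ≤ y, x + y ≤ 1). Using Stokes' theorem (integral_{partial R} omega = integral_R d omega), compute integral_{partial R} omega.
integral_(partial R) omega = -5/3

Stokes: integral_partial_R omega = integral_R d omega with d omega = (∂Q/∂x - ∂P/∂y) dx ∧ dy.
  ∂Q/∂x = -12*x
  ∂P/∂y = -2*x
  integrand = ∂Q/∂x - ∂P/∂y = -10*x.
Integrating over R: integral_0^1 integral_0^{1-x} (-10*x) dy dx = -5/3.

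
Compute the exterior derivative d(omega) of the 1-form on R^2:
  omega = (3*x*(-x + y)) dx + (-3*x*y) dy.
d(omega) = (-3*x - 3*y) dx ∧ dy

For a 1-form omega = sum_i f_i dx_i, the exterior derivative is
  d(omega) = sum_{i < j} (∂f_j/∂x_i - ∂f_i/∂x_j) dx_i ∧ dx_j.
  coefficient of dx ∧ dy: ∂f_2/∂x - ∂f_1/∂y = ∂(-3*x*y)/∂x - ∂(3*x*(-x + y))/∂y = -3*x - 3*y
Assembling: d(omega) = (-3*x - 3*y) dx ∧ dy.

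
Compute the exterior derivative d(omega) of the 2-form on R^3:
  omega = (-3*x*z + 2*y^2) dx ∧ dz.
d(omega) = (-4*y) dx ∧ dy ∧ dz

For a 2-form omega = sum_{i<j} g_{ij} dx_i ∧ dx_j, the exterior derivative is
  d(omega) = sum_{i<j} d(g_{ij}) ∧ dx_i ∧ dx_j = sum_{i<j, k} (∂g_{ij}/∂x_k) dx_k ∧ dx_i ∧ dx_j.
Expand each term, using dx_k ∧ dx_i ∧ dx_j = sgn(permutation) dx_{(a)} ∧ dx_{(b)} ∧ dx_{(c)} with (a < b < c) sorted:
  d(-3*x*z + 2*y^2) includes (∂/∂y)(-3*x*z + 2*y^2) dy = (4*y) dy, which multiplied by dx ∧ dz gives (-4*y) dx ∧ dy ∧ dz
Collecting like 3-forms: d(omega) = (-4*y) dx ∧ dy ∧ dz.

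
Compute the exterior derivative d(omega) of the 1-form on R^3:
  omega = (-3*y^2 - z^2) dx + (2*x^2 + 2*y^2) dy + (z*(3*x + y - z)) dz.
d(omega) = (4*x + 6*y) dx ∧ dy + (5*z) dx ∧ dz + (z) dy ∧ dz

For a 1-form omega = sum_i f_i dx_i, the exterior derivative is
  d(omega) = sum_{i < j} (∂f_j/∂x_i - ∂f_i/∂x_j) dx_i ∧ dx_j.
  coefficient of dx ∧ dy: ∂f_2/∂x - ∂f_1/∂y = ∂(2*x^2 + 2*y^2)/∂x - ∂(-3*y^2 - z^2)/∂y = 4*x + 6*y
  coefficient of dx ∧ dz: ∂f_3/∂x - ∂f_1/∂z = ∂(z*(3*x + y - z))/∂x - ∂(-3*y^2 - z^2)/∂z = 5*z
  coefficient of dy ∧ dz: ∂f_3/∂y - ∂f_2/∂z = ∂(z*(3*x + y - z))/∂y - ∂(2*x^2 + 2*y^2)/∂z = z
Assembling: d(omega) = (4*x + 6*y) dx ∧ dy + (5*z) dx ∧ dz + (z) dy ∧ dz.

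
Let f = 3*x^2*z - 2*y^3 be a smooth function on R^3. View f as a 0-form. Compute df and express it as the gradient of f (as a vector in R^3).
df = (6*x*z) dx + (-6*y^2) dy + (3*x^2) dz; grad f = (6*x*z, -6*y^2, 3*x^2)

For a 0-form f, d f = (∂f/∂x) dx + (∂f/∂y) dy + (∂f/∂z) dz. The components of the vector representation are exactly the entries of grad f in Cartesian coordinates:
  ∂f/∂x = 6*x*z
  ∂f/∂y = -6*y^2
  ∂f/∂z = 3*x^2.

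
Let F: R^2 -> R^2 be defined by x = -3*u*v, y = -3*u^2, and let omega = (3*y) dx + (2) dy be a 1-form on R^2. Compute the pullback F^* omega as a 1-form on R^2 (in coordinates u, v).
F^* omega = (3*u*(9*u*v - 4)) du + (27*u^3) dv

Using F^*(f dg) = (f ∘ F) d(g ∘ F), substitute each coordinate x_i by F_i(u, v) in f_i, and replace dx_i by d F_i = (∂F_i/∂u) du + (∂F_i/∂v) dv.
  For the x component: f_1(F) = -9*u^2; d F_1 = (-3*v) du + (-3*u) dv
  For the y component: f_2(F) = 2; d F_2 = (-6*u) du + (0) dv
Combining and collecting du, dv coefficients:
  coeff of du: 3*u*(9*u*v - 4)
  coeff of dv: 27*u^3
F^* omega = (3*u*(9*u*v - 4)) du + (27*u^3) dv.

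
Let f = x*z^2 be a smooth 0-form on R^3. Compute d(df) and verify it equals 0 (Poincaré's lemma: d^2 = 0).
d(df) = 0

Step 1: df = sum_i (∂f/∂x_i) dx_i = (z^2) dx + (0) dy + (2*x*z) dz.
Step 2: Apply d again. Using the 1-form formula, the coefficient of dx ∧ dy in d(df) is ∂^2 f/∂x ∂y - ∂^2 f/∂y ∂x = (0) - (0) = 0 (equality of mixed partials for smooth f).
Similarly for dx ∧ dz and dy ∧ dz — all coefficients vanish. So d(df) = 0.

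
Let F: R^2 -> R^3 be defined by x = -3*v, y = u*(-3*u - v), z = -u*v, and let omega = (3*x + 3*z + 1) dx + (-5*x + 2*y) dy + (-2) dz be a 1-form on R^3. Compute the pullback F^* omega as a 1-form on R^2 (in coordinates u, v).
F^* omega = (36*u^3 + 18*u^2*v + 2*u*v^2 - 90*u*v - 15*v^2 + 2*v) du + (6*u^3 + 2*u^2*v - 6*u*v + 2*u + 27*v - 3) dv

Using F^*(f dg) = (f ∘ F) d(g ∘ F), substitute each coordinate x_i by F_i(u, v) in f_i, and replace dx_i by d F_i = (∂F_i/∂u) du + (∂F_i/∂v) dv.
  For the x component: f_1(F) = -3*u*v - 9*v + 1; d F_1 = (0) du + (-3) dv
  For the y component: f_2(F) = -6*u^2 - 2*u*v + 15*v; d F_2 = (-6*u - v) du + (-u) dv
  For the z component: f_3(F) = -2; d F_3 = (-v) du + (-u) dv
Combining and collecting du, dv coefficients:
  coeff of du: 36*u^3 + 18*u^2*v + 2*u*v^2 - 90*u*v - 15*v^2 + 2*v
  coeff of dv: 6*u^3 + 2*u^2*v - 6*u*v + 2*u + 27*v - 3
F^* omega = (36*u^3 + 18*u^2*v + 2*u*v^2 - 90*u*v - 15*v^2 + 2*v) du + (6*u^3 + 2*u^2*v - 6*u*v + 2*u + 27*v - 3) dv.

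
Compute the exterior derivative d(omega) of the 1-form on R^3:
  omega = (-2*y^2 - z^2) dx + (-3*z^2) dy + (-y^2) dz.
d(omega) = (4*y) dx ∧ dy + (2*z) dx ∧ dz + (-2*y + 6*z) dy ∧ dz

For a 1-form omega = sum_i f_i dx_i, the exterior derivative is
  d(omega) = sum_{i < j} (∂f_j/∂x_i - ∂f_i/∂x_j) dx_i ∧ dx_j.
  coefficient of dx ∧ dy: ∂f_2/∂x - ∂f_1/∂y = ∂(-3*z^2)/∂x - ∂(-2*y^2 - z^2)/∂y = 4*y
  coefficient of dx ∧ dz: ∂f_3/∂x - ∂f_1/∂z = ∂(-y^2)/∂x - ∂(-2*y^2 - z^2)/∂z = 2*z
  coefficient of dy ∧ dz: ∂f_3/∂y - ∂f_2/∂z = ∂(-y^2)/∂y - ∂(-3*z^2)/∂z = -2*y + 6*z
Assembling: d(omega) = (4*y) dx ∧ dy + (2*z) dx ∧ dz + (-2*y + 6*z) dy ∧ dz.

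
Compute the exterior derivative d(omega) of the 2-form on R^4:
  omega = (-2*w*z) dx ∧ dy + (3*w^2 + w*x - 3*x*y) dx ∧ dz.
d(omega) = (-2*w + 3*x) dx ∧ dy ∧ dz + (-2*z) dx ∧ dy ∧ dw + (6*w + x) dx ∧ dz ∧ dw

For a 2-form omega = sum_{i<j} g_{ij} dx_i ∧ dx_j, the exterior derivative is
  d(omega) = sum_{i<j} d(g_{ij}) ∧ dx_i ∧ dx_j = sum_{i<j, k} (∂g_{ij}/∂x_k) dx_k ∧ dx_i ∧ dx_j.
Expand each term, using dx_k ∧ dx_i ∧ dx_j = sgn(permutation) dx_{(a)} ∧ dx_{(b)} ∧ dx_{(c)} with (a < b < c) sorted:
  d(-2*w*z) includes (∂/∂z)(-2*w*z) dz = (-2*w) dz, which multiplied by dx ∧ dy gives (-2*w) dx ∧ dy ∧ dz
  d(-2*w*z) includes (∂/∂w)(-2*w*z) dw = (-2*z) dw, which multiplied by dx ∧ dy gives (-2*z) dx ∧ dy ∧ dw
  d(3*w^2 + w*x - 3*x*y) includes (∂/∂y)(3*w^2 + w*x - 3*x*y) dy = (-3*x) dy, which multiplied by dx ∧ dz gives (3*x) dx ∧ dy ∧ dz
  d(3*w^2 + w*x - 3*x*y) includes (∂/∂w)(3*w^2 + w*x - 3*x*y) dw = (6*w + x) dw, which multiplied by dx ∧ dz gives (6*w + x) dx ∧ dz ∧ dw
Collecting like 3-forms: d(omega) = (-2*w + 3*x) dx ∧ dy ∧ dz + (-2*z) dx ∧ dy ∧ dw + (6*w + x) dx ∧ dz ∧ dw.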